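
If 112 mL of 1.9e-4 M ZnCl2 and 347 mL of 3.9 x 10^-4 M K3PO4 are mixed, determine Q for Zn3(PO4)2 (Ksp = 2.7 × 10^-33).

Total volume = 112 + 347 = 459 mL.
[Zn^2+] = 1.9 × 10^-4 × (112/459) = 4.64 × 10^-5 M
[PO4^3-] = 3.9 × 10^-4 × (347/459) = 2.95 x 10^-4 M
Zn3(PO4)2(s) ⇌ 3 Zn^2+ + 2 PO4^3-, so Q = [Zn^2+]^3[PO4^3-]^2
Q = (4.64 × 10^-5)^3(2.95 × 10^-4)^2 = 8.7 x 10^-21
Q > Ksp, so Zn3(PO4)2 will precipitate.

8.7e-21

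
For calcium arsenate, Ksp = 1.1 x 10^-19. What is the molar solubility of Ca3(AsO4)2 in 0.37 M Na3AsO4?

s = 3.1 x 10^-7 M

Ca3(AsO4)2(s) <=> 3 Ca^2+ + 2 AsO4^3-
Ksp = [Ca^2+]^3[AsO4^3-]^2
Let s = moles of Ca3(AsO4)2 that dissolve per litre. [Ca^2+] = 3s, [AsO4^3-] = 0.37 + 2s ≈ 0.37 (common-ion effect: AsO4^3- is already 0.37 M).
Ksp ≈ (3s)^3 × (0.37)^2
s = 3.1 × 10^-7 M
Check: 2s = 6.2 × 10^-7 ≪ 0.37, so the approximation is valid.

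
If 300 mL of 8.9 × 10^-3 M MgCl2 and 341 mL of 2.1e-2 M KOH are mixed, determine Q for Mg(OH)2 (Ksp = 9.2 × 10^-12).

5.2 x 10^-7

Total volume = 300 + 341 = 641 mL.
[Mg^2+] = 8.9 x 10^-3 × (300/641) = 4.17 × 10^-3 M
[OH^-] = 2.1 x 10^-2 × (341/641) = 1.12 × 10^-2 M
Mg(OH)2(s) ⇌ Mg^2+ + 2 OH^-, so Q = [Mg^2+][OH^-]^2
Q = (4.17 × 10^-3)(1.12 × 10^-2)^2 = 5.2 × 10^-7
Q > Ksp, so Mg(OH)2 will precipitate.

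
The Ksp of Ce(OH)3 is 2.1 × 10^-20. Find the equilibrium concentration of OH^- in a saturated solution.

1.6e-5 M

Ce(OH)3(s) ⇌ Ce^3+(aq) + 3 OH^-(aq)
Ksp = [Ce^3+][OH^-]^3
If s mol/L of Ce(OH)3 dissolves, [Ce^3+] = s and [OH^-] = 3s.
Substituting: Ksp = s(3s)^3 = 27s^4
Solving, s = (2.1 × 10^-20/27)^(1/4) = 5.28 × 10^-6 M
[OH^-] = 3s = 1.6 × 10^-5 M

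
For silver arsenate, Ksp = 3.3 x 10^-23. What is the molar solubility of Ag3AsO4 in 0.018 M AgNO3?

Ag3AsO4(s) ⇌ 3 Ag^+(aq) + AsO4^3-(aq)
Ksp = [Ag^+]^3[AsO4^3-]
Let s be the molar solubility in this solution. [Ag^+] = 0.018 + 3s ≈ 0.018, [AsO4^3-] = s (Ksp is small, so little additional dissolves).
Ksp ≈ (0.018)^3 × s
s = 5.7 x 10^-18 M
Check: 3s = 1.7 × 10^-17 ≪ 0.018, so the approximation is valid.

s = 5.7e-18 M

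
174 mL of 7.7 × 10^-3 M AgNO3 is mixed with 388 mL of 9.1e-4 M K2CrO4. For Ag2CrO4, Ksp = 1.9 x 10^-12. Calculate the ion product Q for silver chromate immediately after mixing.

Total volume = 174 + 388 = 562 mL.
[Ag^+] = 7.7 × 10^-3 × (174/562) = 2.38 × 10^-3 M
[CrO4^2-] = 9.1 × 10^-4 × (388/562) = 6.28 × 10^-4 M
Ag2CrO4(s) ⇌ 2 Ag^+ + CrO4^2-, so Q = [Ag^+]^2[CrO4^2-]
Q = (2.38 x 10^-3)^2(6.28 × 10^-4) = 3.6 x 10^-9
Q > Ksp, so Ag2CrO4 will precipitate.

Q = 3.6 x 10^-9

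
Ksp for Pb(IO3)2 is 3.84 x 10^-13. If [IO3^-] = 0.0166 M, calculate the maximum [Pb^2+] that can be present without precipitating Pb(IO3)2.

[Pb^2+] ≈ 1.39 × 10^-9 M

Pb(IO3)2(s) ⇌ Pb^2+(aq) + 2 IO3^-(aq)
Ksp = [Pb^2+][IO3^-]^2
Precipitation begins when Q = Ksp. With [IO3^-] = 0.0166 M:
3.84 x 10^-13 = (0.0166)^2 × [Pb^2+]
[Pb^2+] = (3.84 x 10^-13 / 2.756 x 10^-4) = 1.39 × 10^-9 M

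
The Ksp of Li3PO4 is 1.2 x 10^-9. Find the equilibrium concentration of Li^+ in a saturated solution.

Li3PO4(s) ⇌ 3 Li^+(aq) + PO4^3-(aq)
Ksp = [Li^+]^3[PO4^3-]
With molar solubility s: [Li^+] = 3s, [PO4^3-] = s.
So Ksp = (3s)^3 × s = 27s^4
Solving, s = (1.2 x 10^-9/27)^(1/4) = 2.58 × 10^-3 M
[Li^+] = 3s = 7.7 × 10^-3 M

7.7 × 10^-3 M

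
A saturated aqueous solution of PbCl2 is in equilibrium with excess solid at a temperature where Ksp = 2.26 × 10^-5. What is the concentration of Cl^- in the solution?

[Cl^-] ≈ 3.56 × 10^-2 M

PbCl2(s) ⇌ Pb^2+(aq) + 2 Cl^-(aq)
Ksp = [Pb^2+][Cl^-]^2
With molar solubility s: [Pb^2+] = s, [Cl^-] = 2s.
Ksp = s(2s)^2 = 4s^3
s^3 = 2.26 × 10^-5 / 4, so s = 1.781 × 10^-2 M
[Cl^-] = 2s = 3.56 × 10^-2 M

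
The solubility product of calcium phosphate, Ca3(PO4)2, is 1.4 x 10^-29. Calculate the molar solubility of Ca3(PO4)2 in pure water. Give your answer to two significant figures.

Ca3(PO4)2(s) ⇌ 3 Ca^2+ + 2 PO4^3-
Ksp = [Ca^2+]^3[PO4^3-]^2
If s mol/L of Ca3(PO4)2 dissolves, [Ca^2+] = 3s and [PO4^3-] = 2s.
Ksp = (3s)^3(2s)^2 = 108s^5
s^5 = 1.4 x 10^-29 / 108, so s = 6.6 × 10^-7 M

s = 6.6 × 10^-7 M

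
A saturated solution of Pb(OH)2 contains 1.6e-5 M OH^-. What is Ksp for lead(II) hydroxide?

Pb(OH)2(s) ⇌ Pb^2+ + 2 OH^-
Stoichiometry gives [Pb^2+] = (1/2)[OH^-] = 8.00 x 10^-6 M.
Ksp = [Pb^2+][OH^-]^2
Ksp = 8.00 × 10^-6 × (1.6 × 10^-5)^2 = 2.0 × 10^-15

Ksp ≈ 2.0e-15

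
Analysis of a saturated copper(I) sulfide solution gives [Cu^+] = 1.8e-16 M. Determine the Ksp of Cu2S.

Ksp = 2.9 x 10^-48

Cu2S(s) ⇌ 2 Cu^+ + S^2-
Stoichiometry gives [S^2-] = (1/2)[Cu^+] = 9.00 x 10^-17 M.
Ksp = [Cu^+]^2[S^2-]
Ksp = (1.8 × 10^-16)^2 × 9.00 × 10^-17 = 2.9 x 10^-48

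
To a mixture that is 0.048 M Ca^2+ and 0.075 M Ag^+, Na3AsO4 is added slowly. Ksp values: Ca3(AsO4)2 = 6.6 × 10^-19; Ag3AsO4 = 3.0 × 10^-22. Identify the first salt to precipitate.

Ag3AsO4

Precipitation of each salt starts when its ion product equals its Ksp.
For Ca3(AsO4)2: 6.6 × 10^-19 = (0.048)^3 × [AsO4^3-]^2  ⇒  [AsO4^3-] = 7.7 x 10^-8 M.
For Ag3AsO4: 3.0 × 10^-22 = (0.075)^3 × [AsO4^3-]  ⇒  [AsO4^3-] = 7.1 × 10^-19 M.
The salt with the lower threshold [AsO4^3-] precipitates first: Ag3AsO4.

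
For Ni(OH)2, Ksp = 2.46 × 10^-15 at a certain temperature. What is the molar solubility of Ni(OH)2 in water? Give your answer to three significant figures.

Ni(OH)2(s) ⇌ Ni^2+ + 2 OH^-
Ksp = [Ni^2+][OH^-]^2
If s mol/L of Ni(OH)2 dissolves, [Ni^2+] = s and [OH^-] = 2s.
Substituting: Ksp = s(2s)^2 = 4s^3
Solving, s = (2.46 × 10^-15/4)^(1/3) = 8.50 × 10^-6 M

8.50 × 10^-6 M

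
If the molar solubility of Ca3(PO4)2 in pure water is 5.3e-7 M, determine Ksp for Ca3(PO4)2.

Ca3(PO4)2(s) <=> 3 Ca^2+ + 2 PO4^3-
With molar solubility s: [Ca^2+] = 3s, [PO4^3-] = 2s.
Ksp = [Ca^2+]^3[PO4^3-]^2
Ksp = (3s)^3(2s)^2 = 108s^5
Ksp = 108 × (5.3 × 10^-7)^5 = 4.5 × 10^-30

Ksp ≈ 4.5e-30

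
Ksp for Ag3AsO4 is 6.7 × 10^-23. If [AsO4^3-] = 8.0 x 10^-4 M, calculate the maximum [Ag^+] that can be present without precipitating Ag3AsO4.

[Ag^+] ≈ 4.4 × 10^-7 M

Ag3AsO4(s) ⇌ 3 Ag^+(aq) + AsO4^3-(aq)
Ksp = [Ag^+]^3[AsO4^3-]
Precipitation begins when Q = Ksp. With [AsO4^3-] = 8.0 x 10^-4 M:
6.7 × 10^-23 = (8.0 x 10^-4) × [Ag^+]^3
[Ag^+] = (6.7 × 10^-23 / 8.0 x 10^-4)^(1/3) = 4.4 × 10^-7 M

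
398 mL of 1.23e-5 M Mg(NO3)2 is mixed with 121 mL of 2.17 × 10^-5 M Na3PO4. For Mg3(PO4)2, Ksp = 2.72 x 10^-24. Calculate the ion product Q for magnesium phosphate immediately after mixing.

Total volume = 398 + 121 = 519 mL.
[Mg^2+] = 1.23 x 10^-5 × (398/519) = 9.432 × 10^-6 M
[PO4^3-] = 2.17 x 10^-5 × (121/519) = 5.059 × 10^-6 M
Mg3(PO4)2(s) <=> 3 Mg^2+(aq) + 2 PO4^3-(aq), so Q = [Mg^2+]^3[PO4^3-]^2
Q = (9.432 × 10^-6)^3(5.059 × 10^-6)^2 = 2.15 x 10^-26
Q < Ksp, so no precipitate of Mg3(PO4)2 forms.

2.15 × 10^-26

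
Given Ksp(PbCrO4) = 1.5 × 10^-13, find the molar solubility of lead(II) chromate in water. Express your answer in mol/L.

PbCrO4(s) ⇌ Pb^2+(aq) + CrO4^2-(aq)
Ksp = [Pb^2+][CrO4^2-]
With molar solubility s: [Pb^2+] = s, [CrO4^2-] = s.
Ksp = (s)(s) = s^2
s = √(1.5 × 10^-13) = 3.9 × 10^-7 M

s ≈ 3.9 x 10^-7 M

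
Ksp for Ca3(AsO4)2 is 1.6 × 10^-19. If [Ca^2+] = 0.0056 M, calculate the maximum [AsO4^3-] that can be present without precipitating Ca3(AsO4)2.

Ca3(AsO4)2(s) <=> 3 Ca^2+(aq) + 2 AsO4^3-(aq)
Ksp = [Ca^2+]^3[AsO4^3-]^2
Precipitation begins when Q = Ksp. With [Ca^2+] = 0.0056 M:
1.6 × 10^-19 = (0.0056)^3 × [AsO4^3-]^2
[AsO4^3-] = (1.6 × 10^-19 / 1.76 x 10^-7)^(1/2) = 9.5 × 10^-7 M

9.5 × 10^-7 M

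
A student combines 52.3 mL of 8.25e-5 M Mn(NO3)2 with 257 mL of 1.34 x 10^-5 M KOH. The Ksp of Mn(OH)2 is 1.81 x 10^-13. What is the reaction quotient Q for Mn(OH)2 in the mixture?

Total volume = 52.3 + 257 = 309.3 mL.
[Mn^2+] = 8.25 x 10^-5 × (52.3/309.3) = 1.395 × 10^-5 M
[OH^-] = 1.34 × 10^-5 × (257/309.3) = 1.113 × 10^-5 M
Mn(OH)2(s) ⇌ Mn^2+ + 2 OH^-, so Q = [Mn^2+][OH^-]^2
Q = (1.395 × 10^-5)(1.113 × 10^-5)^2 = 1.73 × 10^-15
Q < Ksp, so no precipitate of Mn(OH)2 forms.

Q = 1.73 × 10^-15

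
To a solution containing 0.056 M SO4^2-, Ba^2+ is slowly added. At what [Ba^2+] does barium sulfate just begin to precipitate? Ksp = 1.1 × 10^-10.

BaSO4(s) <=> Ba^2+ + SO4^2-
Ksp = [Ba^2+][SO4^2-]
Precipitation begins when Q = Ksp. With [SO4^2-] = 0.056 M:
1.1 × 10^-10 = (0.056) × [Ba^2+]
[Ba^2+] = (1.1 × 10^-10 / 5.6 × 10^-2) = 2.0 × 10^-9 M

[Ba^2+] ≈ 2.0 x 10^-9 M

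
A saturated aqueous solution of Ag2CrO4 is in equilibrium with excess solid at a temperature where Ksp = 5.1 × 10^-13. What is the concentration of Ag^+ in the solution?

Ag2CrO4(s) ⇌ 2 Ag^+(aq) + CrO4^2-(aq)
Ksp = [Ag^+]^2[CrO4^2-]
If s mol/L of Ag2CrO4 dissolves, [Ag^+] = 2s and [CrO4^2-] = s.
Substituting: Ksp = (2s)^2s = 4s^3
Solving, s = (5.1 × 10^-13/4)^(1/3) = 5.03 × 10^-5 M
[Ag^+] = 2s = 1.0 × 10^-4 M

1.0e-4 M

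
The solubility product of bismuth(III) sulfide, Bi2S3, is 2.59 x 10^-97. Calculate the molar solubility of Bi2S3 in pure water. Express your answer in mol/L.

Bi2S3(s) <=> 2 Bi^3+ + 3 S^2-
Ksp = [Bi^3+]^2[S^2-]^3
Let s = molar solubility. Then [Bi^3+] = 2s and [S^2-] = 3s.
Ksp = (2s)^2(3s)^3 = 108s^5
s = (2.59 x 10^-97 / 108)^(1/5) = 1.89 × 10^-20 M

s = 1.89 × 10^-20 M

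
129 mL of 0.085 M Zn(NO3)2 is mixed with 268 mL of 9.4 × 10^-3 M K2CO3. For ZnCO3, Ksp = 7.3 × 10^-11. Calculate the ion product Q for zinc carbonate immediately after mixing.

Q = 1.8 × 10^-4

Total volume = 129 + 268 = 397 mL.
[Zn^2+] = 8.5 × 10^-2 × (129/397) = 2.76 × 10^-2 M
[CO3^2-] = 9.4 x 10^-3 × (268/397) = 6.35 × 10^-3 M
ZnCO3(s) <=> Zn^2+(aq) + CO3^2-(aq), so Q = [Zn^2+][CO3^2-]
Q = (2.76 × 10^-2)(6.35 x 10^-3) = 1.8 × 10^-4
Q > Ksp, so ZnCO3 will precipitate.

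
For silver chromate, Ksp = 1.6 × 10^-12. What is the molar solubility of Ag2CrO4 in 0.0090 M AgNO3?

s ≈ 2.0e-8 M

Ag2CrO4(s) <=> 2 Ag^+(aq) + CrO4^2-(aq)
Ksp = [Ag^+]^2[CrO4^2-]
If s mol/L dissolves here, [Ag^+] = 0.0090 + 2s ≈ 0.0090, [CrO4^2-] = s (since Ag^+ from AgNO3 dominates).
Ksp ≈ (0.0090)^2 × s
s = 2.0 × 10^-8 M
Check: 2s = 4.0 x 10^-8 ≪ 0.0090, so the approximation is valid.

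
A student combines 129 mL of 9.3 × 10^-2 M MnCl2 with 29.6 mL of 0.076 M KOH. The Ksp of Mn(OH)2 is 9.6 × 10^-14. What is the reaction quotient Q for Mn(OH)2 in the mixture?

Total volume = 129 + 29.6 = 158.6 mL.
[Mn^2+] = 9.3 x 10^-2 × (129/158.6) = 7.56 × 10^-2 M
[OH^-] = 7.6 × 10^-2 × (29.6/158.6) = 1.42 x 10^-2 M
Mn(OH)2(s) ⇌ Mn^2+ + 2 OH^-, so Q = [Mn^2+][OH^-]^2
Q = (7.56 × 10^-2)(1.42 × 10^-2)^2 = 1.5 × 10^-5
Q > Ksp, so Mn(OH)2 will precipitate.

Q ≈ 1.5 × 10^-5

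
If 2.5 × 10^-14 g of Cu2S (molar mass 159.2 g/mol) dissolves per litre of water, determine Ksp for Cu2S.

Ksp = 1.5e-47

Molar solubility s = (2.5 × 10^-14 g/L) / (159.2 g/mol) = 1.57 x 10^-16 M.
Cu2S(s) <=> 2 Cu^+ + S^2-
If s mol/L of Cu2S dissolves, [Cu^+] = 2s and [S^2-] = s.
Ksp = [Cu^+]^2[S^2-]
So Ksp = (2s)^2 × s = 4s^3
Ksp = 4 × (1.57 × 10^-16)^3 = 1.5 × 10^-47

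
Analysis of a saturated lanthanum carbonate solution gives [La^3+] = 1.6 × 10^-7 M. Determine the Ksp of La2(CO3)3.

Ksp ≈ 3.5e-34

La2(CO3)3(s) <=> 2 La^3+(aq) + 3 CO3^2-(aq)
Stoichiometry gives [CO3^2-] = (3/2)[La^3+] = 2.40 × 10^-7 M.
Ksp = [La^3+]^2[CO3^2-]^3
Ksp = (1.6 × 10^-7)^2 × (2.40 × 10^-7)^3 = 3.5 x 10^-34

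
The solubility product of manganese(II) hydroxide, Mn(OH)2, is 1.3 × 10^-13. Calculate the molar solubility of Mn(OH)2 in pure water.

Mn(OH)2(s) ⇌ Mn^2+ + 2 OH^-
Ksp = [Mn^2+][OH^-]^2
Let s = molar solubility. Then [Mn^2+] = s and [OH^-] = 2s.
Substituting: Ksp = s(2s)^2 = 4s^3
s^3 = 1.3 × 10^-13 / 4, so s = 3.2 × 10^-5 M

s ≈ 3.2e-5 M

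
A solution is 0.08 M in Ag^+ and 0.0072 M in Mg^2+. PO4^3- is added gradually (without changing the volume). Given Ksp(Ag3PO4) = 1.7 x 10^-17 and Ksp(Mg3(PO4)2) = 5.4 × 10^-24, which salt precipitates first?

Ag3PO4

Precipitation of each salt starts when its ion product equals its Ksp.
For Ag3PO4: 1.7 x 10^-17 = (0.08)^3 × [PO4^3-]  ⇒  [PO4^3-] = 3.3 × 10^-14 M.
For Mg3(PO4)2: 5.4 × 10^-24 = (0.0072)^3 × [PO4^3-]^2  ⇒  [PO4^3-] = 3.8 × 10^-9 M.
The salt with the lower threshold [PO4^3-] precipitates first: Ag3PO4.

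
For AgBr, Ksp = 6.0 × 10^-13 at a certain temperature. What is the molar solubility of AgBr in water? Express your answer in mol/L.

s ≈ 7.7 × 10^-7 M

AgBr(s) ⇌ Ag^+(aq) + Br^-(aq)
Ksp = [Ag^+][Br^-]
Let s = molar solubility. Then [Ag^+] = s and [Br^-] = s.
Ksp = s^2
s = √(6.0 × 10^-13) = 7.7 x 10^-7 M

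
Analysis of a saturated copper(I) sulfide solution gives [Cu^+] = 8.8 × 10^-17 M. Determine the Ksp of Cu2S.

Cu2S(s) ⇌ 2 Cu^+ + S^2-
Stoichiometry gives [S^2-] = (1/2)[Cu^+] = 4.40 × 10^-17 M.
Ksp = [Cu^+]^2[S^2-]
Ksp = (8.8 × 10^-17)^2 × 4.40 × 10^-17 = 3.4 × 10^-49

Ksp ≈ 3.4 × 10^-49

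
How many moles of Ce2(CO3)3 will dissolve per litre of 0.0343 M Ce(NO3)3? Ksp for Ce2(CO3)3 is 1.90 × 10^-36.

s = 3.91 × 10^-12 M

Ce2(CO3)3(s) <=> 2 Ce^3+(aq) + 3 CO3^2-(aq)
Ksp = [Ce^3+]^2[CO3^2-]^3
If s mol/L dissolves here, [Ce^3+] = 0.0343 + 2s ≈ 0.0343, [CO3^2-] = 3s (since Ce^3+ from Ce(NO3)3 dominates).
Ksp ≈ (0.0343)^2 × (3s)^3
s = 3.91 × 10^-12 M
Check: 2s = 7.8 × 10^-12 ≪ 0.0343, so the approximation is valid.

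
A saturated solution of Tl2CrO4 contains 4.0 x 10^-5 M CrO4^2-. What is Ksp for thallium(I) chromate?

Ksp ≈ 2.6e-13

Tl2CrO4(s) ⇌ 2 Tl^+(aq) + CrO4^2-(aq)
Stoichiometry gives [Tl^+] = (2/1)[CrO4^2-] = 8.00 x 10^-5 M.
Ksp = [Tl^+]^2[CrO4^2-]
Ksp = (8.00 × 10^-5)^2 × 4.0 × 10^-5 = 2.6 × 10^-13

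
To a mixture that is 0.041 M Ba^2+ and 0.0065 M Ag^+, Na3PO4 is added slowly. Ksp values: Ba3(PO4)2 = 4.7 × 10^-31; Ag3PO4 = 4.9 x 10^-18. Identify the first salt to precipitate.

Ba3(PO4)2

Each salt begins to precipitate when Q = Ksp, i.e. when [PO4^3-] reaches its threshold.
For Ba3(PO4)2: 4.7 × 10^-31 = (0.041)^3 × [PO4^3-]^2  ⇒  [PO4^3-] = 8.3 × 10^-14 M.
For Ag3PO4: 4.9 x 10^-18 = (0.0065)^3 × [PO4^3-]  ⇒  [PO4^3-] = 1.8 x 10^-11 M.
The salt with the lower threshold [PO4^3-] precipitates first: Ba3(PO4)2.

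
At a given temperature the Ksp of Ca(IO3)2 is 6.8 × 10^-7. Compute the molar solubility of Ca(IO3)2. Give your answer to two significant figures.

s ≈ 5.5 × 10^-3 M

Ca(IO3)2(s) ⇌ Ca^2+ + 2 IO3^-
Ksp = [Ca^2+][IO3^-]^2
For each mole of Ca(IO3)2 that dissolves: [Ca^2+] = s, [IO3^-] = 2s.
Substituting: Ksp = s(2s)^2 = 4s^3
s = (6.8 × 10^-7 / 4)^(1/3) = 5.5 x 10^-3 M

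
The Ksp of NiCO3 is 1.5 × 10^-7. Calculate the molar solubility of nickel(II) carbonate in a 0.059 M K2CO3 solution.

2.5e-6 M

NiCO3(s) ⇌ Ni^2+(aq) + CO3^2-(aq)
Ksp = [Ni^2+][CO3^2-]
Let s be the molar solubility in this solution. [Ni^2+] = s, [CO3^2-] = 0.059 + s ≈ 0.059 (Ksp is small, so little additional dissolves).
Ksp ≈ s × 0.059
s = 2.5 x 10^-6 M
Check: s = 2.5 × 10^-6 ≪ 0.059, so the approximation is valid.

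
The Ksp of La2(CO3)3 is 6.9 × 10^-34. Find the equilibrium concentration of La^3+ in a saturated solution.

La2(CO3)3(s) ⇌ 2 La^3+ + 3 CO3^2-
Ksp = [La^3+]^2[CO3^2-]^3
Let s = molar solubility. Then [La^3+] = 2s and [CO3^2-] = 3s.
So Ksp = (2s)^2 × (3s)^3 = 108s^5
s = (6.9 × 10^-34 / 108)^(1/5) = 9.14 x 10^-8 M
[La^3+] = 2s = 1.8 × 10^-7 M

[La^3+] ≈ 1.8 x 10^-7 M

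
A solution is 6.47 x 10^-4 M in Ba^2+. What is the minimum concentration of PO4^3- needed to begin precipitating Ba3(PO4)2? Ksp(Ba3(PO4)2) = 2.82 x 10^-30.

[PO4^3-] ≈ 1.02e-10 M

Ba3(PO4)2(s) ⇌ 3 Ba^2+(aq) + 2 PO4^3-(aq)
Ksp = [Ba^2+]^3[PO4^3-]^2
Precipitation begins when Q = Ksp. With [Ba^2+] = 6.47 x 10^-4 M:
2.82 x 10^-30 = (6.47 x 10^-4)^3 × [PO4^3-]^2
[PO4^3-] = (2.82 x 10^-30 / 2.708 x 10^-10)^(1/2) = 1.02 × 10^-10 M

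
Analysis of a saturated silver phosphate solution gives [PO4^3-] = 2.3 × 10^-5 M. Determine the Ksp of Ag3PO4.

Ag3PO4(s) <=> 3 Ag^+ + PO4^3-
Stoichiometry gives [Ag^+] = (3/1)[PO4^3-] = 6.90 × 10^-5 M.
Ksp = [Ag^+]^3[PO4^3-]
Ksp = (6.90 x 10^-5)^3 × 2.3 × 10^-5 = 7.6 × 10^-18

Ksp ≈ 7.6e-18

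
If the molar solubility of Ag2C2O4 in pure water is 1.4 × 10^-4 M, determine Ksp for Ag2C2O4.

Ag2C2O4(s) <=> 2 Ag^+ + C2O4^2-
With molar solubility s: [Ag^+] = 2s, [C2O4^2-] = s.
Ksp = [Ag^+]^2[C2O4^2-]
So Ksp = (2s)^2 × s = 4s^3
With s = 1.4 x 10^-4: Ksp = 1.1 × 10^-11

Ksp = 1.1e-11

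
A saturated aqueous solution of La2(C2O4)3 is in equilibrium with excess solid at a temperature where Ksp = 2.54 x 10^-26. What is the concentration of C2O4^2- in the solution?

8.94e-6 M

La2(C2O4)3(s) ⇌ 2 La^3+ + 3 C2O4^2-
Ksp = [La^3+]^2[C2O4^2-]^3
For each mole of La2(C2O4)3 that dissolves: [La^3+] = 2s, [C2O4^2-] = 3s.
Ksp = (2s)^2(3s)^3 = 108s^5
s^5 = 2.54 x 10^-26 / 108, so s = 2.980 × 10^-6 M
[C2O4^2-] = 3s = 8.94 x 10^-6 M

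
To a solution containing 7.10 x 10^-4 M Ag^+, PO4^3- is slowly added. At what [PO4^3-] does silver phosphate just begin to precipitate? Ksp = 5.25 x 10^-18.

[PO4^3-] ≈ 1.47e-8 M

Ag3PO4(s) ⇌ 3 Ag^+ + PO4^3-
Ksp = [Ag^+]^3[PO4^3-]
Precipitation begins when Q = Ksp. With [Ag^+] = 7.10 x 10^-4 M:
5.25 x 10^-18 = (7.10 x 10^-4)^3 × [PO4^3-]
[PO4^3-] = (5.25 x 10^-18 / 3.579 × 10^-10) = 1.47 × 10^-8 M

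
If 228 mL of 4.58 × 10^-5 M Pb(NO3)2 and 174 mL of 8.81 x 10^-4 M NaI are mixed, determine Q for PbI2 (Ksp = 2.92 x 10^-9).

Total volume = 228 + 174 = 402 mL.
[Pb^2+] = 4.58 × 10^-5 × (228/402) = 2.598 × 10^-5 M
[I^-] = 8.81 × 10^-4 × (174/402) = 3.813 x 10^-4 M
PbI2(s) ⇌ Pb^2+(aq) + 2 I^-(aq), so Q = [Pb^2+][I^-]^2
Q = (2.598 x 10^-5)(3.813 x 10^-4)^2 = 3.78 × 10^-12
Q < Ksp, so no precipitate of PbI2 forms.

Q ≈ 3.78 × 10^-12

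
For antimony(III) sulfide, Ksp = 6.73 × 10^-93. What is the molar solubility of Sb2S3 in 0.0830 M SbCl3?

3.31 × 10^-31 M

Sb2S3(s) ⇌ 2 Sb^3+(aq) + 3 S^2-(aq)
Ksp = [Sb^3+]^2[S^2-]^3
Let s = moles of Sb2S3 that dissolve per litre. [Sb^3+] = 0.0830 + 2s ≈ 0.0830, [S^2-] = 3s (Ksp is small, so little additional dissolves).
Ksp ≈ (0.0830)^2 × (3s)^3
s = 3.31 x 10^-31 M
Check: 2s = 6.6 x 10^-31 ≪ 0.0830, so the approximation is valid.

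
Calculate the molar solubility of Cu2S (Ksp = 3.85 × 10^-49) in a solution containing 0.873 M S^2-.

3.32 × 10^-25 M

Cu2S(s) ⇌ 2 Cu^+ + S^2-
Ksp = [Cu^+]^2[S^2-]
Let s be the molar solubility in this solution. [Cu^+] = 2s, [S^2-] = 0.873 + s ≈ 0.873 (since the S^2- already present dominates).
Ksp ≈ (2s)^2 × 0.873
s = 3.32 × 10^-25 M
Check: s = 3.3 × 10^-25 ≪ 0.873, so the approximation is valid.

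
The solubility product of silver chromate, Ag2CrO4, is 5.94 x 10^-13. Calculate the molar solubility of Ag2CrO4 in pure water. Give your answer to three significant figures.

5.30 × 10^-5 M

Ag2CrO4(s) ⇌ 2 Ag^+(aq) + CrO4^2-(aq)
Ksp = [Ag^+]^2[CrO4^2-]
If s mol/L of Ag2CrO4 dissolves, [Ag^+] = 2s and [CrO4^2-] = s.
Substituting: Ksp = (2s)^2s = 4s^3
s^3 = 5.94 x 10^-13 / 4, so s = 5.30 × 10^-5 M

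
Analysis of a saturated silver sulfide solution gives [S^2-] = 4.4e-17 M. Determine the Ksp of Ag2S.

Ksp = 3.4 x 10^-49

Ag2S(s) ⇌ 2 Ag^+(aq) + S^2-(aq)
Stoichiometry gives [Ag^+] = (2/1)[S^2-] = 8.80 × 10^-17 M.
Ksp = [Ag^+]^2[S^2-]
Ksp = (8.80 × 10^-17)^2 × 4.4 × 10^-17 = 3.4 × 10^-49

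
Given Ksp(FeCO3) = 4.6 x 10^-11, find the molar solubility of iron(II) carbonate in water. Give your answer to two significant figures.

s = 6.8 x 10^-6 M

FeCO3(s) ⇌ Fe^2+ + CO3^2-
Ksp = [Fe^2+][CO3^2-]
If s mol/L of FeCO3 dissolves, [Fe^2+] = s and [CO3^2-] = s.
Ksp = s^2
s = (4.6 x 10^-11)^(1/2) = 6.8 × 10^-6 M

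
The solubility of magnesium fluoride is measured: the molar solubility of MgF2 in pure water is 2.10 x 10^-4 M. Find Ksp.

Ksp ≈ 3.70 × 10^-11

MgF2(s) ⇌ Mg^2+(aq) + 2 F^-(aq)
If s mol/L of MgF2 dissolves, [Mg^2+] = s and [F^-] = 2s.
Ksp = [Mg^2+][F^-]^2
So Ksp = s × (2s)^2 = 4s^3
With s = 2.10 × 10^-4: Ksp = 3.70 × 10^-11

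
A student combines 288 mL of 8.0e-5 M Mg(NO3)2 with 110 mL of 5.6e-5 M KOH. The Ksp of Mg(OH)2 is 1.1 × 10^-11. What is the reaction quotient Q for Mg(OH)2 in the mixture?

1.4e-14

Total volume = 288 + 110 = 398 mL.
[Mg^2+] = 8.0 × 10^-5 × (288/398) = 5.79 × 10^-5 M
[OH^-] = 5.6 × 10^-5 × (110/398) = 1.55 x 10^-5 M
Mg(OH)2(s) <=> Mg^2+ + 2 OH^-, so Q = [Mg^2+][OH^-]^2
Q = (5.79 × 10^-5)(1.55 × 10^-5)^2 = 1.4 × 10^-14
Q < Ksp, so no precipitate of Mg(OH)2 forms.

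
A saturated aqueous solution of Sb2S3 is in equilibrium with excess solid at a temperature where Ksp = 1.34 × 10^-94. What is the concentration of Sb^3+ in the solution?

[Sb^3+] ≈ 1.32 × 10^-19 M

Sb2S3(s) ⇌ 2 Sb^3+(aq) + 3 S^2-(aq)
Ksp = [Sb^3+]^2[S^2-]^3
For each mole of Sb2S3 that dissolves: [Sb^3+] = 2s, [S^2-] = 3s.
Substituting: Ksp = (2s)^2(3s)^3 = 108s^5
s^5 = 1.34 × 10^-94 / 108, so s = 6.588 × 10^-20 M
[Sb^3+] = 2s = 1.32 x 10^-19 M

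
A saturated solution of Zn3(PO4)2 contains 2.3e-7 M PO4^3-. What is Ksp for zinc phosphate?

Ksp ≈ 2.2e-33

Zn3(PO4)2(s) <=> 3 Zn^2+ + 2 PO4^3-
Stoichiometry gives [Zn^2+] = (3/2)[PO4^3-] = 3.45 × 10^-7 M.
Ksp = [Zn^2+]^3[PO4^3-]^2
Ksp = (3.45 x 10^-7)^3 × (2.3 x 10^-7)^2 = 2.2 × 10^-33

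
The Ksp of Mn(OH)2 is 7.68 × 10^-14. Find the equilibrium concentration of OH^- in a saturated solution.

[OH^-] = 5.36 × 10^-5 M

Mn(OH)2(s) ⇌ Mn^2+ + 2 OH^-
Ksp = [Mn^2+][OH^-]^2
Let s = molar solubility. Then [Mn^2+] = s and [OH^-] = 2s.
Substituting: Ksp = s(2s)^2 = 4s^3
Solving, s = (7.68 × 10^-14/4)^(1/3) = 2.678 × 10^-5 M
[OH^-] = 2s = 5.36 × 10^-5 M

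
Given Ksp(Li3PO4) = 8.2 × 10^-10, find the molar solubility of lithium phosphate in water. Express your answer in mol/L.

2.3 × 10^-3 M

Li3PO4(s) ⇌ 3 Li^+ + PO4^3-
Ksp = [Li^+]^3[PO4^3-]
For each mole of Li3PO4 that dissolves: [Li^+] = 3s, [PO4^3-] = s.
So Ksp = (3s)^3 × s = 27s^4
Solving, s = (8.2 × 10^-10/27)^(1/4) = 2.3 × 10^-3 M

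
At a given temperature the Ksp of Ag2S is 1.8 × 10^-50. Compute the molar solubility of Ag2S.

1.7 x 10^-17 M

Ag2S(s) ⇌ 2 Ag^+ + S^2-
Ksp = [Ag^+]^2[S^2-]
If s mol/L of Ag2S dissolves, [Ag^+] = 2s and [S^2-] = s.
Substituting: Ksp = (2s)^2s = 4s^3
s = (1.8 × 10^-50 / 4)^(1/3) = 1.7 × 10^-17 M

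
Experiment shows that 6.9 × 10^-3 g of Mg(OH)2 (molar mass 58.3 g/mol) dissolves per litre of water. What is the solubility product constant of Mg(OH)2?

Molar solubility s = (6.9 x 10^-3 g/L) / (58.3 g/mol) = 1.18 × 10^-4 M.
Mg(OH)2(s) <=> Mg^2+(aq) + 2 OH^-(aq)
With molar solubility s: [Mg^2+] = s, [OH^-] = 2s.
Ksp = [Mg^2+][OH^-]^2
Ksp = s(2s)^2 = 4s^3
With s = 1.18 x 10^-4: Ksp = 6.6 x 10^-12

Ksp ≈ 6.6 × 10^-12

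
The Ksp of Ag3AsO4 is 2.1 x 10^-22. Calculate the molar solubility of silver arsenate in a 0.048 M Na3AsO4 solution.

Ag3AsO4(s) ⇌ 3 Ag^+ + AsO4^3-
Ksp = [Ag^+]^3[AsO4^3-]
Let s = moles of Ag3AsO4 that dissolve per litre. [Ag^+] = 3s, [AsO4^3-] = 0.048 + s ≈ 0.048 (since AsO4^3- from Na3AsO4 dominates).
Ksp ≈ (3s)^3 × 0.048
s = 5.5 × 10^-8 M
Check: s = 5.5 × 10^-8 ≪ 0.048, so the approximation is valid.

s = 5.5 x 10^-8 M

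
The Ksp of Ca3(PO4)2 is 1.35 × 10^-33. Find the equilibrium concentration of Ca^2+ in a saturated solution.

Ca3(PO4)2(s) <=> 3 Ca^2+(aq) + 2 PO4^3-(aq)
Ksp = [Ca^2+]^3[PO4^3-]^2
With molar solubility s: [Ca^2+] = 3s, [PO4^3-] = 2s.
So Ksp = (3s)^3 × (2s)^2 = 108s^5
s^5 = 1.35 × 10^-33 / 108, so s = 1.046 x 10^-7 M
[Ca^2+] = 3s = 3.14 x 10^-7 M

[Ca^2+] ≈ 3.14 × 10^-7 M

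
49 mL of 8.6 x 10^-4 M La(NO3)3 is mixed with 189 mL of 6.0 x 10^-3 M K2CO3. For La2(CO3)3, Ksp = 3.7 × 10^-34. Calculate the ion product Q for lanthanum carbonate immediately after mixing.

Total volume = 49 + 189 = 238 mL.
[La^3+] = 8.6 × 10^-4 × (49/238) = 1.77 × 10^-4 M
[CO3^2-] = 6.0 x 10^-3 × (189/238) = 4.76 × 10^-3 M
La2(CO3)3(s) ⇌ 2 La^3+ + 3 CO3^2-, so Q = [La^3+]^2[CO3^2-]^3
Q = (1.77 × 10^-4)^2(4.76 x 10^-3)^3 = 3.4 x 10^-15
Q > Ksp, so La2(CO3)3 will precipitate.

Q ≈ 3.4 × 10^-15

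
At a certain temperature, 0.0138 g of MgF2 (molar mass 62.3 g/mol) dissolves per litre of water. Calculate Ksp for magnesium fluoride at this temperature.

Molar solubility s = (1.38 x 10^-2 g/L) / (62.3 g/mol) = 2.215 × 10^-4 M.
MgF2(s) ⇌ Mg^2+(aq) + 2 F^-(aq)
With molar solubility s: [Mg^2+] = s, [F^-] = 2s.
Ksp = [Mg^2+][F^-]^2
So Ksp = s × (2s)^2 = 4s^3
Ksp = 4 × (2.215 x 10^-4)^3 = 4.35 × 10^-11

Ksp ≈ 4.35e-11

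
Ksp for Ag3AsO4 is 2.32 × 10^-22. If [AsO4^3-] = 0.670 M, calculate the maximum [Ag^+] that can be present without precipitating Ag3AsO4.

Ag3AsO4(s) ⇌ 3 Ag^+(aq) + AsO4^3-(aq)
Ksp = [Ag^+]^3[AsO4^3-]
Precipitation begins when Q = Ksp. With [AsO4^3-] = 0.670 M:
2.32 × 10^-22 = (0.670) × [Ag^+]^3
[Ag^+] = (2.32 × 10^-22 / 6.70 × 10^-1)^(1/3) = 7.02 × 10^-8 M

[Ag^+] ≈ 7.02 × 10^-8 M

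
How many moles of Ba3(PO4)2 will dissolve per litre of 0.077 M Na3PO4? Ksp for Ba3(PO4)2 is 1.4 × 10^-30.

s = 2.1e-10 M

Ba3(PO4)2(s) <=> 3 Ba^2+ + 2 PO4^3-
Ksp = [Ba^2+]^3[PO4^3-]^2
Let s = moles of Ba3(PO4)2 that dissolve per litre. [Ba^2+] = 3s, [PO4^3-] = 0.077 + 2s ≈ 0.077 (common-ion effect: PO4^3- is already 0.077 M).
Ksp ≈ (3s)^3 × (0.077)^2
s = 2.1 × 10^-10 M
Check: 2s = 4.1 × 10^-10 ≪ 0.077, so the approximation is valid.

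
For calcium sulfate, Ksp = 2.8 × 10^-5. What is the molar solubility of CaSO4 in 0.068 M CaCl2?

CaSO4(s) <=> Ca^2+ + SO4^2-
Ksp = [Ca^2+][SO4^2-]
If s mol/L dissolves here, [Ca^2+] = 0.068 + s ≈ 0.068, [SO4^2-] = s (common-ion effect: Ca^2+ is already 0.068 M).
Ksp ≈ 0.068 × s
s = 4.1 × 10^-4 M
Check: s = 4.1 x 10^-4 ≪ 0.068, so the approximation is valid.

s ≈ 4.1 × 10^-4 M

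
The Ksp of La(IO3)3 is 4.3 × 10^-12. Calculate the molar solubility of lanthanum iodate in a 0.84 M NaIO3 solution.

s ≈ 7.3 × 10^-12 M

La(IO3)3(s) ⇌ La^3+ + 3 IO3^-
Ksp = [La^3+][IO3^-]^3
Let s = moles of La(IO3)3 that dissolve per litre. [La^3+] = s, [IO3^-] = 0.84 + 3s ≈ 0.84 (Ksp is small, so little additional dissolves).
Ksp ≈ s × (0.84)^3
s = 7.3 × 10^-12 M
Check: 3s = 2.2 x 10^-11 ≪ 0.84, so the approximation is valid.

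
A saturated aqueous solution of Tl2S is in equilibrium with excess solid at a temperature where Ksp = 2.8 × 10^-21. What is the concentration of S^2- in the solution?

Tl2S(s) ⇌ 2 Tl^+ + S^2-
Ksp = [Tl^+]^2[S^2-]
With molar solubility s: [Tl^+] = 2s, [S^2-] = s.
Ksp = (2s)^2s = 4s^3
s = (2.8 × 10^-21 / 4)^(1/3) = 8.88 x 10^-8 M
[S^2-] = s = 8.9 × 10^-8 M

[S^2-] ≈ 8.9 × 10^-8 M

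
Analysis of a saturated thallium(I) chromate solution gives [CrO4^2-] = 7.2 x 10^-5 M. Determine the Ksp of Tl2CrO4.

Tl2CrO4(s) ⇌ 2 Tl^+ + CrO4^2-
Stoichiometry gives [Tl^+] = (2/1)[CrO4^2-] = 1.44 × 10^-4 M.
Ksp = [Tl^+]^2[CrO4^2-]
Ksp = (1.44 x 10^-4)^2 × 7.2 × 10^-5 = 1.5 × 10^-12

1.5 × 10^-12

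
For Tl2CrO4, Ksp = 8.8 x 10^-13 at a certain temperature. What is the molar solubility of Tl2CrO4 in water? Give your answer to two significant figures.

Tl2CrO4(s) ⇌ 2 Tl^+ + CrO4^2-
Ksp = [Tl^+]^2[CrO4^2-]
With molar solubility s: [Tl^+] = 2s, [CrO4^2-] = s.
Ksp = (2s)^2s = 4s^3
s = (8.8 x 10^-13 / 4)^(1/3) = 6.0 × 10^-5 M

6.0 × 10^-5 M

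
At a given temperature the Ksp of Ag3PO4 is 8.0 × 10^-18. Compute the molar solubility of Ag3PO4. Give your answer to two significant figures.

Ag3PO4(s) <=> 3 Ag^+(aq) + PO4^3-(aq)
Ksp = [Ag^+]^3[PO4^3-]
Let s = molar solubility. Then [Ag^+] = 3s and [PO4^3-] = s.
Substituting: Ksp = (3s)^3s = 27s^4
s = (8.0 × 10^-18 / 27)^(1/4) = 2.3 × 10^-5 M

2.3e-5 M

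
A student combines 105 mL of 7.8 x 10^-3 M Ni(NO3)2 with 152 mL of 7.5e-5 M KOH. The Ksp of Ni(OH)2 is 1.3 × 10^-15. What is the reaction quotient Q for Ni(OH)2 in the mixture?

6.3e-12

Total volume = 105 + 152 = 257 mL.
[Ni^2+] = 7.8 × 10^-3 × (105/257) = 3.19 × 10^-3 M
[OH^-] = 7.5 x 10^-5 × (152/257) = 4.44 x 10^-5 M
Ni(OH)2(s) <=> Ni^2+(aq) + 2 OH^-(aq), so Q = [Ni^2+][OH^-]^2
Q = (3.19 × 10^-3)(4.44 x 10^-5)^2 = 6.3 × 10^-12
Q > Ksp, so Ni(OH)2 will precipitate.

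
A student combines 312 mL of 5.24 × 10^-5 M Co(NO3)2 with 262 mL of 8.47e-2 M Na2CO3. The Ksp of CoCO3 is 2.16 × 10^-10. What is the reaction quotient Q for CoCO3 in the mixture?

Q = 1.10 × 10^-6

Total volume = 312 + 262 = 574 mL.
[Co^2+] = 5.24 x 10^-5 × (312/574) = 2.848 x 10^-5 M
[CO3^2-] = 8.47 × 10^-2 × (262/574) = 3.866 × 10^-2 M
CoCO3(s) ⇌ Co^2+ + CO3^2-, so Q = [Co^2+][CO3^2-]
Q = (2.848 × 10^-5)(3.866 x 10^-2) = 1.10 × 10^-6
Q > Ksp, so CoCO3 will precipitate.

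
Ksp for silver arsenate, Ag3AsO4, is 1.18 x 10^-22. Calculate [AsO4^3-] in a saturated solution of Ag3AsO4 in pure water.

Ag3AsO4(s) ⇌ 3 Ag^+(aq) + AsO4^3-(aq)
Ksp = [Ag^+]^3[AsO4^3-]
With molar solubility s: [Ag^+] = 3s, [AsO4^3-] = s.
So Ksp = (3s)^3 × s = 27s^4
s^4 = 1.18 x 10^-22 / 27, so s = 1.446 x 10^-6 M
[AsO4^3-] = s = 1.45 × 10^-6 M

[AsO4^3-] ≈ 1.45e-6 M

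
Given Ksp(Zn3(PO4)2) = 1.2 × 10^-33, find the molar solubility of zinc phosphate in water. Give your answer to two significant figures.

Zn3(PO4)2(s) ⇌ 3 Zn^2+ + 2 PO4^3-
Ksp = [Zn^2+]^3[PO4^3-]^2
If s mol/L of Zn3(PO4)2 dissolves, [Zn^2+] = 3s and [PO4^3-] = 2s.
Ksp = (3s)^3(2s)^2 = 108s^5
s = (1.2 × 10^-33 / 108)^(1/5) = 1.0 × 10^-7 M

s = 1.0e-7 M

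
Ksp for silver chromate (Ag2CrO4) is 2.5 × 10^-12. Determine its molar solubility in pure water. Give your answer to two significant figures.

s = 8.5 × 10^-5 M

Ag2CrO4(s) ⇌ 2 Ag^+(aq) + CrO4^2-(aq)
Ksp = [Ag^+]^2[CrO4^2-]
For each mole of Ag2CrO4 that dissolves: [Ag^+] = 2s, [CrO4^2-] = s.
So Ksp = (2s)^2 × s = 4s^3
s = (2.5 × 10^-12 / 4)^(1/3) = 8.5 × 10^-5 M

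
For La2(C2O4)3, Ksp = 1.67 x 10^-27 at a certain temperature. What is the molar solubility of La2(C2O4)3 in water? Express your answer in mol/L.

s = 1.73 × 10^-6 M

La2(C2O4)3(s) ⇌ 2 La^3+(aq) + 3 C2O4^2-(aq)
Ksp = [La^3+]^2[C2O4^2-]^3
For each mole of La2(C2O4)3 that dissolves: [La^3+] = 2s, [C2O4^2-] = 3s.
So Ksp = (2s)^2 × (3s)^3 = 108s^5
s^5 = 1.67 x 10^-27 / 108, so s = 1.73 × 10^-6 M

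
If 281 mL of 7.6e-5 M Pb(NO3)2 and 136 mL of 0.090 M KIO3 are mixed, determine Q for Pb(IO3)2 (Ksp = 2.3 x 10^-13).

Q ≈ 4.4 × 10^-8

Total volume = 281 + 136 = 417 mL.
[Pb^2+] = 7.6 × 10^-5 × (281/417) = 5.12 × 10^-5 M
[IO3^-] = 9.0 × 10^-2 × (136/417) = 2.94 × 10^-2 M
Pb(IO3)2(s) <=> Pb^2+ + 2 IO3^-, so Q = [Pb^2+][IO3^-]^2
Q = (5.12 x 10^-5)(2.94 × 10^-2)^2 = 4.4 x 10^-8
Q > Ksp, so Pb(IO3)2 will precipitate.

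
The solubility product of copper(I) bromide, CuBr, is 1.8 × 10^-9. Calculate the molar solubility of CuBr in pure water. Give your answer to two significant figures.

s = 4.2 x 10^-5 M

CuBr(s) ⇌ Cu^+ + Br^-
Ksp = [Cu^+][Br^-]
With molar solubility s: [Cu^+] = s, [Br^-] = s.
Ksp = (s)(s) = s^2
s = (1.8 × 10^-9)^(1/2) = 4.2 × 10^-5 M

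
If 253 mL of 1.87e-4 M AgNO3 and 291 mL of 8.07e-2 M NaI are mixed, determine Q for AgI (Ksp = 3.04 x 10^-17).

Total volume = 253 + 291 = 544 mL.
[Ag^+] = 1.87 x 10^-4 × (253/544) = 8.697 × 10^-5 M
[I^-] = 8.07 x 10^-2 × (291/544) = 4.317 × 10^-2 M
AgI(s) ⇌ Ag^+(aq) + I^-(aq), so Q = [Ag^+][I^-]
Q = (8.697 × 10^-5)(4.317 × 10^-2) = 3.75 × 10^-6
Q > Ksp, so AgI will precipitate.

Q = 3.75e-6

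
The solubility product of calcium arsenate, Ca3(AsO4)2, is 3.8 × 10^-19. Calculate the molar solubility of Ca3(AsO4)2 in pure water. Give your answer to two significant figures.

s ≈ 8.1 × 10^-5 M

Ca3(AsO4)2(s) <=> 3 Ca^2+(aq) + 2 AsO4^3-(aq)
Ksp = [Ca^2+]^3[AsO4^3-]^2
If s mol/L of Ca3(AsO4)2 dissolves, [Ca^2+] = 3s and [AsO4^3-] = 2s.
Substituting: Ksp = (3s)^3(2s)^2 = 108s^5
s = (3.8 × 10^-19 / 108)^(1/5) = 8.1 x 10^-5 M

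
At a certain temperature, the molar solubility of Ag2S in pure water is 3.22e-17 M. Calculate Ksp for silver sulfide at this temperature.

Ag2S(s) <=> 2 Ag^+(aq) + S^2-(aq)
Let s = molar solubility. Then [Ag^+] = 2s and [S^2-] = s.
Ksp = [Ag^+]^2[S^2-]
Substituting: Ksp = (2s)^2s = 4s^3
Ksp = 4 × (3.22 × 10^-17)^3 = 1.34 x 10^-49

Ksp ≈ 1.34 × 10^-49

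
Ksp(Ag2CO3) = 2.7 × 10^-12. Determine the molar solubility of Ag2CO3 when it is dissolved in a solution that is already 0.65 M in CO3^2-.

Ag2CO3(s) ⇌ 2 Ag^+ + CO3^2-
Ksp = [Ag^+]^2[CO3^2-]
If s mol/L dissolves here, [Ag^+] = 2s, [CO3^2-] = 0.65 + s ≈ 0.65 (since the CO3^2- already present dominates).
Ksp ≈ (2s)^2 × 0.65
s = 1.0 × 10^-6 M
Check: s = 1.0 x 10^-6 ≪ 0.65, so the approximation is valid.

1.0 x 10^-6 M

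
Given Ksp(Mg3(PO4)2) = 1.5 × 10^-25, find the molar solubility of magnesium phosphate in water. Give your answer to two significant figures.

4.3e-6 M

Mg3(PO4)2(s) ⇌ 3 Mg^2+(aq) + 2 PO4^3-(aq)
Ksp = [Mg^2+]^3[PO4^3-]^2
With molar solubility s: [Mg^2+] = 3s, [PO4^3-] = 2s.
Substituting: Ksp = (3s)^3(2s)^2 = 108s^5
Solving, s = (1.5 × 10^-25/108)^(1/5) = 4.3 × 10^-6 M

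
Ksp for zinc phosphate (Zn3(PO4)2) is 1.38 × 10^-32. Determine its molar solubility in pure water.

Zn3(PO4)2(s) <=> 3 Zn^2+ + 2 PO4^3-
Ksp = [Zn^2+]^3[PO4^3-]^2
If s mol/L of Zn3(PO4)2 dissolves, [Zn^2+] = 3s and [PO4^3-] = 2s.
Ksp = (3s)^3(2s)^2 = 108s^5
Solving, s = (1.38 × 10^-32/108)^(1/5) = 1.66 × 10^-7 M

s = 1.66 × 10^-7 M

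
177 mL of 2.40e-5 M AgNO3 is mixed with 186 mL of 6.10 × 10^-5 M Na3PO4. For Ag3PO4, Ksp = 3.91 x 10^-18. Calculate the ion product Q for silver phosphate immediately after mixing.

Total volume = 177 + 186 = 363 mL.
[Ag^+] = 2.40 × 10^-5 × (177/363) = 1.170 x 10^-5 M
[PO4^3-] = 6.10 × 10^-5 × (186/363) = 3.126 x 10^-5 M
Ag3PO4(s) ⇌ 3 Ag^+(aq) + PO4^3-(aq), so Q = [Ag^+]^3[PO4^3-]
Q = (1.170 x 10^-5)^3(3.126 x 10^-5) = 5.01 × 10^-20
Q < Ksp, so no precipitate of Ag3PO4 forms.

Q ≈ 5.01 × 10^-20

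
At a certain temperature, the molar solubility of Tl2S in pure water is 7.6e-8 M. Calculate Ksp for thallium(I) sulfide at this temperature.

Tl2S(s) ⇌ 2 Tl^+(aq) + S^2-(aq)
For each mole of Tl2S that dissolves: [Tl^+] = 2s, [S^2-] = s.
Ksp = [Tl^+]^2[S^2-]
Ksp = (2s)^2s = 4s^3
With s = 7.6 x 10^-8: Ksp = 1.8 × 10^-21

Ksp ≈ 1.8 × 10^-21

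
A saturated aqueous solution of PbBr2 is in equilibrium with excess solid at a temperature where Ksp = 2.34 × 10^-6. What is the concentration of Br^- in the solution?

[Br^-] ≈ 1.67 x 10^-2 M

PbBr2(s) ⇌ Pb^2+ + 2 Br^-
Ksp = [Pb^2+][Br^-]^2
With molar solubility s: [Pb^2+] = s, [Br^-] = 2s.
Substituting: Ksp = s(2s)^2 = 4s^3
Solving, s = (2.34 × 10^-6/4)^(1/3) = 8.363 × 10^-3 M
[Br^-] = 2s = 1.67 × 10^-2 M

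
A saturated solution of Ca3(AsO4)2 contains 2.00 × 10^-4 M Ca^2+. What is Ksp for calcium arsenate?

Ksp ≈ 1.42e-19

Ca3(AsO4)2(s) ⇌ 3 Ca^2+(aq) + 2 AsO4^3-(aq)
Stoichiometry gives [AsO4^3-] = (2/3)[Ca^2+] = 1.333 × 10^-4 M.
Ksp = [Ca^2+]^3[AsO4^3-]^2
Ksp = (2.00 × 10^-4)^3 × (1.333 x 10^-4)^2 = 1.42 × 10^-19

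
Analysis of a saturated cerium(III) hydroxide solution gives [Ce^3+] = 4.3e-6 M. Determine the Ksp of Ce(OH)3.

Ce(OH)3(s) ⇌ Ce^3+ + 3 OH^-
Stoichiometry gives [OH^-] = (3/1)[Ce^3+] = 1.29 × 10^-5 M.
Ksp = [Ce^3+][OH^-]^3
Ksp = 4.3 × 10^-6 × (1.29 x 10^-5)^3 = 9.2 × 10^-21

9.2 x 10^-21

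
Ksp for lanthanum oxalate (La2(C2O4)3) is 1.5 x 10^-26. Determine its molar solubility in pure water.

La2(C2O4)3(s) ⇌ 2 La^3+(aq) + 3 C2O4^2-(aq)
Ksp = [La^3+]^2[C2O4^2-]^3
For each mole of La2(C2O4)3 that dissolves: [La^3+] = 2s, [C2O4^2-] = 3s.
Ksp = (2s)^2(3s)^3 = 108s^5
s = (1.5 x 10^-26 / 108)^(1/5) = 2.7 × 10^-6 M

s ≈ 2.7 x 10^-6 M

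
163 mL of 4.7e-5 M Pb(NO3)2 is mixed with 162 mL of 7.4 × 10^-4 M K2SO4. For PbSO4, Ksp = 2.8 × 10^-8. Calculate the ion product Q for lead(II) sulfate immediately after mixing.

8.7e-9

Total volume = 163 + 162 = 325 mL.
[Pb^2+] = 4.7 x 10^-5 × (163/325) = 2.36 × 10^-5 M
[SO4^2-] = 7.4 × 10^-4 × (162/325) = 3.69 × 10^-4 M
PbSO4(s) ⇌ Pb^2+(aq) + SO4^2-(aq), so Q = [Pb^2+][SO4^2-]
Q = (2.36 × 10^-5)(3.69 × 10^-4) = 8.7 × 10^-9
Q < Ksp, so no precipitate of PbSO4 forms.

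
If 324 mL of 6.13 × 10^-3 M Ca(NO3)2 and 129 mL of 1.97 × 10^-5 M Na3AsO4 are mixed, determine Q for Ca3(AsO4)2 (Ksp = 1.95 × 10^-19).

Total volume = 324 + 129 = 453 mL.
[Ca^2+] = 6.13 × 10^-3 × (324/453) = 4.384 x 10^-3 M
[AsO4^3-] = 1.97 × 10^-5 × (129/453) = 5.610 × 10^-6 M
Ca3(AsO4)2(s) ⇌ 3 Ca^2+ + 2 AsO4^3-, so Q = [Ca^2+]^3[AsO4^3-]^2
Q = (4.384 × 10^-3)^3(5.610 × 10^-6)^2 = 2.65 x 10^-18
Q > Ksp, so Ca3(AsO4)2 will precipitate.

2.65 × 10^-18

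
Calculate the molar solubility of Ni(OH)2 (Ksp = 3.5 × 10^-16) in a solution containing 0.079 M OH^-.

s ≈ 5.6e-14 M

Ni(OH)2(s) ⇌ Ni^2+ + 2 OH^-
Ksp = [Ni^2+][OH^-]^2
Let s = moles of Ni(OH)2 that dissolve per litre. [Ni^2+] = s, [OH^-] = 0.079 + 2s ≈ 0.079 (since the OH^- already present dominates).
Ksp ≈ s × (0.079)^2
s = 5.6 × 10^-14 M
Check: 2s = 1.1 × 10^-13 ≪ 0.079, so the approximation is valid.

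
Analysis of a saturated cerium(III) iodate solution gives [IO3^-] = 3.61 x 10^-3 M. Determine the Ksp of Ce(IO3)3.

Ksp = 5.66 × 10^-11

Ce(IO3)3(s) <=> Ce^3+ + 3 IO3^-
Stoichiometry gives [Ce^3+] = (1/3)[IO3^-] = 1.203 × 10^-3 M.
Ksp = [Ce^3+][IO3^-]^3
Ksp = 1.203 × 10^-3 × (3.61 × 10^-3)^3 = 5.66 x 10^-11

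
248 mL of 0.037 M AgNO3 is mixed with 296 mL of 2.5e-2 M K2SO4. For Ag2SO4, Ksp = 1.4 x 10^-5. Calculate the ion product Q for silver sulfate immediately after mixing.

Total volume = 248 + 296 = 544 mL.
[Ag^+] = 3.7 × 10^-2 × (248/544) = 1.69 x 10^-2 M
[SO4^2-] = 2.5 × 10^-2 × (296/544) = 1.36 × 10^-2 M
Ag2SO4(s) ⇌ 2 Ag^+(aq) + SO4^2-(aq), so Q = [Ag^+]^2[SO4^2-]
Q = (1.69 × 10^-2)^2(1.36 x 10^-2) = 3.9 × 10^-6
Q < Ksp, so no precipitate of Ag2SO4 forms.

Q ≈ 3.9 × 10^-6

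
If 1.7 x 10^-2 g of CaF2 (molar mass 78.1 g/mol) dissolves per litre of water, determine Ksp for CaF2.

Molar solubility s = (1.7 × 10^-2 g/L) / (78.1 g/mol) = 2.18 x 10^-4 M.
CaF2(s) <=> Ca^2+ + 2 F^-
If s mol/L of CaF2 dissolves, [Ca^2+] = s and [F^-] = 2s.
Ksp = [Ca^2+][F^-]^2
Ksp = s(2s)^2 = 4s^3
With s = 2.18 x 10^-4: Ksp = 4.1 × 10^-11

Ksp ≈ 4.1 × 10^-11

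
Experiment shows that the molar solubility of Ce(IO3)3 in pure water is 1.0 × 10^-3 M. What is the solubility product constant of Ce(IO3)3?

Ksp ≈ 2.7 x 10^-11

Ce(IO3)3(s) ⇌ Ce^3+ + 3 IO3^-
If s mol/L of Ce(IO3)3 dissolves, [Ce^3+] = s and [IO3^-] = 3s.
Ksp = [Ce^3+][IO3^-]^3
Substituting: Ksp = s(3s)^3 = 27s^4
With s = 1.0 x 10^-3: Ksp = 2.7 × 10^-11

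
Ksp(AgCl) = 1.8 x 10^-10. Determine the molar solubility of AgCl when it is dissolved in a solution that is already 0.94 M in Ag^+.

AgCl(s) ⇌ Ag^+(aq) + Cl^-(aq)
Ksp = [Ag^+][Cl^-]
If s mol/L dissolves here, [Ag^+] = 0.94 + s ≈ 0.94, [Cl^-] = s (Ksp is small, so little additional dissolves).
Ksp ≈ 0.94 × s
s = 1.9 × 10^-10 M
Check: s = 1.9 × 10^-10 ≪ 0.94, so the approximation is valid.

s = 1.9e-10 M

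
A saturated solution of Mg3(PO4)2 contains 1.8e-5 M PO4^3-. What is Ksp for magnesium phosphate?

6.4 × 10^-24

Mg3(PO4)2(s) ⇌ 3 Mg^2+ + 2 PO4^3-
Stoichiometry gives [Mg^2+] = (3/2)[PO4^3-] = 2.70 × 10^-5 M.
Ksp = [Mg^2+]^3[PO4^3-]^2
Ksp = (2.70 x 10^-5)^3 × (1.8 × 10^-5)^2 = 6.4 × 10^-24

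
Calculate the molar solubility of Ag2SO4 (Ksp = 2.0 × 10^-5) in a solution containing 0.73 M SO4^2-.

s ≈ 2.6 × 10^-3 M

Ag2SO4(s) ⇌ 2 Ag^+(aq) + SO4^2-(aq)
Ksp = [Ag^+]^2[SO4^2-]
Let s be the molar solubility in this solution. [Ag^+] = 2s, [SO4^2-] = 0.73 + s ≈ 0.73 (Ksp is small, so little additional dissolves).
Ksp ≈ (2s)^2 × 0.73
s = 2.6 × 10^-3 M
Check: s = 2.6 x 10^-3 ≪ 0.73, so the approximation is valid.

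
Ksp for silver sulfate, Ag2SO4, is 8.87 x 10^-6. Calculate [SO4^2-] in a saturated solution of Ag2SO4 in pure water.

Ag2SO4(s) ⇌ 2 Ag^+ + SO4^2-
Ksp = [Ag^+]^2[SO4^2-]
If s mol/L of Ag2SO4 dissolves, [Ag^+] = 2s and [SO4^2-] = s.
Ksp = (2s)^2s = 4s^3
s^3 = 8.87 x 10^-6 / 4, so s = 1.304 × 10^-2 M
[SO4^2-] = s = 1.30 × 10^-2 M

[SO4^2-] = 1.30e-2 M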